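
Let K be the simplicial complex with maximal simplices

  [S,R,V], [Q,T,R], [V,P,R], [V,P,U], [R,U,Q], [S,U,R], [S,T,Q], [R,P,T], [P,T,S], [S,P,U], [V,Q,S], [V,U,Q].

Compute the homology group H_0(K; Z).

H_0 = Z.

We work with the vertex ordering P < Q < R < S < T < U < V. The simplices of K, each written with vertices in increasing order, are:

  0-simplices (7): P, Q, R, S, T, U, V
  1-simplices (18): PR, PS, PT, PU, PV, QR, QS, QT, QU, QV, RS, RT, RU, RV, ST, SU, SV, UV
  2-simplices (12): PRT, PRV, PST, PSU, PUV, QRT, QRU, QST, QSV, QUV, RSU, RSV

Hence C_0 ≅ Z^7, C_1 ≅ Z^18, C_2 ≅ Z^12.

Boundary ∂_1: C_1 → C_0 is given by ∂[p,q] = [q] − [p]. For instance
  ∂PU = U − P.
This gives a 7×18 integer matrix of rank 6; reducing to Smith normal form yields diagonal entries (1,1,1,1,1,1).

∂_2: C_2 → C_1 maps a triangle to the signed sum of its edges. For instance
  ∂QUV = UV − QV + QU,
  ∂PSU = SU − PU + PS.
The 18×12 boundary matrix has rank 12 and Smith normal form diag(1,1,1,1,1,1,1,1,1,1,1,2).

From H_k ≅ ker(∂_k) / im(∂_{k+1}) we obtain:

  H_0: rank C_0 − rank ∂_1 = 7 − 6 = 1, and the invariant factors of ∂_1 are all 1, so H_0 = Z.

(K is a triangulation of the real projective plane RP^2.)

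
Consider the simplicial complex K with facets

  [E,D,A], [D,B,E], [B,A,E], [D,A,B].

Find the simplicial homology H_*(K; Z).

H_0 ≅ Z,  H_1 = 0,  H_2 ≅ Z.

We work with the vertex ordering A < B < D < E. The simplices of K, each written with vertices in increasing order, are:

  0-simplices (4): A, B, D, E
  1-simplices (6): AB, AD, AE, BD, BE, DE
  2-simplices (4): ABD, ABE, ADE, BDE

Hence C_0 ≅ Z^4, C_1 ≅ Z^6, C_2 ≅ Z^4.

The boundary map ∂_1: C_1 → C_0 sends each edge [p,q] (with p < q) to q − p. For instance
  ∂BD = D − B.
This gives a 4×6 integer matrix of rank 3; reducing to Smith normal form yields diagonal entries (1,1,1).

The boundary map ∂_2: C_2 → C_1 acts by ∂[p,q,r] = [q,r] − [p,r] + [p,q]. For instance
  ∂ABD = BD − AD + AB,
  ∂ADE = DE − AE + AD.
This gives a 6×4 integer matrix of rank 3; reducing to Smith normal form yields diagonal entries (1,1,1).

Now H_k = ker ∂_k / im ∂_{k+1}, so:

  H_0: rank C_0 − rank ∂_1 = 4 − 3 = 1, and the invariant factors of ∂_1 are all 1, so H_0 ≅ Z.
  H_1: rank ker ∂_1 − rank ∂_2 = (6 − 3) − 3 = 0, and the invariant factors of ∂_2 are all 1, so H_1 ≅ 0.
  H_2: rank ker ∂_2 − rank ∂_3 = (4 − 3) − 0 = 1, and there is no ∂_3, so H_2 ≅ Z.

As a check, the Euler characteristic is 4 − 6 + 4 = 2, which agrees with 1 − 0 + 1 = 2.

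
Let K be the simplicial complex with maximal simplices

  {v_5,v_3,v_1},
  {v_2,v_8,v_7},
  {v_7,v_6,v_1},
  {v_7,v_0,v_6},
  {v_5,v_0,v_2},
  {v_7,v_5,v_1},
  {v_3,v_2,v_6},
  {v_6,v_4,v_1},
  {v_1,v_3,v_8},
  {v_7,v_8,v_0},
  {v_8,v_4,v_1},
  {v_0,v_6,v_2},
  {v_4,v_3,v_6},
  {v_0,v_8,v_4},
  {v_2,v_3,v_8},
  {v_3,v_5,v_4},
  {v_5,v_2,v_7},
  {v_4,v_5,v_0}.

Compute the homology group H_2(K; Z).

H_2 = 0.

We work with the vertex ordering v_0 < v_1 < v_2 < v_3 < v_4 < v_5 < v_6 < v_7 < v_8. The simplices of K, each written with vertices in increasing order, are:

  0-simplices (9): [v_0], [v_1], [v_2], [v_3], [v_4], [v_5], [v_6], [v_7], [v_8]
  1-simplices (27): (27 of them)
  2-simplices (18): (18 of them)

so the chain groups are C_0 ≅ Z^9, C_1 ≅ Z^27, C_2 ≅ Z^18.

∂_1: C_1 → C_0 is given by ∂[p,q] = [q] − [p]. For instance
  ∂[v_4,v_8] = [v_8] − [v_4].
The 9×27 boundary matrix has rank 8 and Smith normal form diag(1,1,1,1,1,1,1,1).

Boundary ∂_2: C_2 → C_1 maps a triangle to the signed sum of its edges. For instance
  ∂[v_0,v_2,v_5] = [v_2,v_5] − [v_0,v_5] + [v_0,v_2],
  ∂[v_1,v_4,v_6] = [v_4,v_6] − [v_1,v_6] + [v_1,v_4].
The 27×18 boundary matrix has rank 18 and Smith normal form diag(1,1,1,1,1,1,1,1,1,1,1,1,1,1,1,1,1,2).

Computing H_k = (kernel of ∂_k) / (image of ∂_{k+1}):

  H_2: rank ker ∂_2 − rank ∂_3 = (18 − 18) − 0 = 0, and there is no ∂_3, so H_2 ≅ 0.

(K is a triangulation of the Klein bottle.)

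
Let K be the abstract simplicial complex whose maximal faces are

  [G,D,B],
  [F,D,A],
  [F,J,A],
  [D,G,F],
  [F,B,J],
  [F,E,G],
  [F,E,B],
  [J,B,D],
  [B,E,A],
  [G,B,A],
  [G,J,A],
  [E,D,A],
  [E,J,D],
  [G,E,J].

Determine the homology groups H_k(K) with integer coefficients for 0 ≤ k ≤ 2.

We work with the vertex ordering A < B < D < E < F < G < J. The simplices of K, each written with vertices in increasing order, are:

  0-simplices (7): A, B, D, E, F, G, J
  1-simplices (21): AB, AD, AE, AF, AG, AJ, BD, BE, BF, BG, BJ, DE, DF, DG, DJ, EF, EG, EJ, FG, FJ, GJ
  2-simplices (14): ABE, ABG, ADE, ADF, AFJ, AGJ, BDG, BDJ, BEF, BFJ, DEJ, DFG, EFG, EGJ

so the chain groups are C_0 ≅ Z^7, C_1 ≅ Z^21, C_2 ≅ Z^14.

Boundary ∂_1: C_1 → C_0 is given by ∂[p,q] = [q] − [p].
The 7×21 boundary matrix has rank 6 and Smith normal form diag(1,1,1,1,1,1).

Boundary ∂_2: C_2 → C_1 sends each 2-simplex [p,q,r] to [q,r] − [p,r] + [p,q]. For instance
  ∂ADF = DF − AF + AD,
  ∂BDG = DG − BG + BD.
The resulting 21×14 matrix has rank 13, and its Smith normal form has invariant factors (1,1,1,1,1,1,1,1,1,1,1,1,1).

From H_k ≅ ker(∂_k) / im(∂_{k+1}) we obtain:

  H_0: rank C_0 − rank ∂_1 = 7 − 6 = 1, and the invariant factors of ∂_1 are all 1, so H_0 ≅ Z.
  H_1: rank ker ∂_1 − rank ∂_2 = (21 − 6) − 13 = 2, and the invariant factors of ∂_2 are all 1, so H_1 ≅ Z^2.
  H_2: rank ker ∂_2 − rank ∂_3 = (14 − 13) − 0 = 1, and there is no ∂_3, so H_2 ≅ Z.

(K is a triangulation of the torus T^2.)

H_0 = Z,  H_1 = Z^2,  H_2 = Z.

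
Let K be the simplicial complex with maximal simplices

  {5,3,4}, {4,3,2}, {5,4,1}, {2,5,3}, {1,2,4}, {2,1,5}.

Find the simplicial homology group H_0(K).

H_0 ≅ Z.

We work with the vertex ordering 1 < 2 < 3 < 4 < 5. The simplices of K, each written with vertices in increasing order, are:

  0-simplices (5): [1], [2], [3], [4], [5]
  1-simplices (9): [1,2], [1,4], [1,5], [2,3], [2,4], [2,5], [3,4], [3,5], [4,5]
  2-simplices (6): [1,2,4], [1,2,5], [1,4,5], [2,3,4], [2,3,5], [3,4,5]

Hence C_0 ≅ Z^5, C_1 ≅ Z^9, C_2 ≅ Z^6.

∂_1: C_1 → C_0 is given by ∂[p,q] = [q] − [p]. For instance
  ∂[1,4] = [4] − [1].
As a 5×9 matrix over Z this has rank 4, with invariant factors (1,1,1,1).

Boundary ∂_2: C_2 → C_1 maps a triangle to the signed sum of its edges. For instance
  ∂[2,3,5] = [3,5] − [2,5] + [2,3],
  ∂[1,2,5] = [2,5] − [1,5] + [1,2].
As a 9×6 matrix over Z this has rank 5, with invariant factors (1,1,1,1,1).

From H_k ≅ ker(∂_k) / im(∂_{k+1}) we obtain:

  H_0: rank C_0 − rank ∂_1 = 5 − 4 = 1, and the invariant factors of ∂_1 are all 1, so H_0 = Z.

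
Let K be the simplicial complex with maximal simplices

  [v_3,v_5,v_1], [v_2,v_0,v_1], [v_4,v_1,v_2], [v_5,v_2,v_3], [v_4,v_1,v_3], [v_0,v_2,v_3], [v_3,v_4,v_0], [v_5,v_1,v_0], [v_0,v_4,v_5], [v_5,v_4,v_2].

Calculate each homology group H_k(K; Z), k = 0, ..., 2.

Take the total order v_0 < v_1 < v_2 < v_3 < v_4 < v_5 on the vertex set. Then K (dimension 2) consists of the simplices:

  0-simplices (6): [v_0], [v_1], [v_2], [v_3], [v_4], [v_5]
  1-simplices (15): (15 of them)
  2-simplices (10): [v_0,v_1,v_2], [v_0,v_1,v_5], [v_0,v_2,v_3], [v_0,v_3,v_4], [v_0,v_4,v_5], [v_1,v_2,v_4], [v_1,v_3,v_4], [v_1,v_3,v_5], [v_2,v_3,v_5], [v_2,v_4,v_5]

giving chain groups C_0 ≅ Z^6, C_1 ≅ Z^15, C_2 ≅ Z^10.

Boundary ∂_1: C_1 → C_0 maps an edge to its endpoints' difference, ∂[p,q] = q − p.
As a 6×15 matrix over Z this has rank 5, with invariant factors (1,1,1,1,1).

The boundary map ∂_2: C_2 → C_1 maps a triangle to the signed sum of its edges. For instance
  ∂[v_0,v_1,v_2] = [v_1,v_2] − [v_0,v_2] + [v_0,v_1],
  ∂[v_1,v_3,v_4] = [v_3,v_4] − [v_1,v_4] + [v_1,v_3].
This gives a 15×10 integer matrix of rank 10; reducing to Smith normal form yields diagonal entries (1,1,1,1,1,1,1,1,1,2).

Computing H_k = (kernel of ∂_k) / (image of ∂_{k+1}):

  H_0: rank C_0 − rank ∂_1 = 6 − 5 = 1, and the invariant factors of ∂_1 are all 1, so H_0 ≅ Z.
  H_1: rank ker ∂_1 − rank ∂_2 = (15 − 5) − 10 = 0, and ∂_2 has invariant factor 2 > 1, so H_1 ≅ Z/2Z.
  H_2: rank ker ∂_2 − rank ∂_3 = (10 − 10) − 0 = 0, and there is no ∂_3, so H_2 ≅ 0.

As a check, the Euler characteristic is 6 − 15 + 10 = 1, which agrees with 1 − 0 + 0 = 1.

H_0 = Z,  H_1 = Z/2Z,  H_2 = 0.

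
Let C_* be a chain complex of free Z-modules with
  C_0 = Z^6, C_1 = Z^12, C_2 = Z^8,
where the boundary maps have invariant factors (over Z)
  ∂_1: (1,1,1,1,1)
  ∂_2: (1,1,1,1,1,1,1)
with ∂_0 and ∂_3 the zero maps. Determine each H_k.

H_0: b_0 = 6 − 0 − 5 = 1; torsion from ∂_1 factors > 1: none. So H_0 = Z.
H_1: b_1 = 12 − 5 − 7 = 0; torsion from ∂_2 factors > 1: none. So H_1 = 0.
H_2: b_2 = 8 − 7 − 0 = 1; torsion from ∂_3 factors > 1: none. So H_2 = Z.

H_0 = Z,  H_1 = 0,  H_2 = Z.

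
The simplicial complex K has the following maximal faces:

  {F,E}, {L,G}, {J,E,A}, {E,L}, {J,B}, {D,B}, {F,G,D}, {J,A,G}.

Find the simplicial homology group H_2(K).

H_2 = 0.

We work with the vertex ordering A < B < D < E < F < G < J < L. The simplices of K, each written with vertices in increasing order, are:

  0-simplices (8): A, B, D, E, F, G, J, L
  1-simplices (13): AE, AG, AJ, BD, BJ, DF, DG, EF, EJ, EL, FG, GJ, GL
  2-simplices (3): AEJ, AGJ, DFG

Hence C_0 ≅ Z^8, C_1 ≅ Z^13, C_2 ≅ Z^3.

Boundary ∂_1: C_1 → C_0 is given by ∂[p,q] = [q] − [p].
The resulting 8×13 matrix has rank 7, and its Smith normal form has invariant factors (1,1,1,1,1,1,1).

Boundary ∂_2: C_2 → C_1 maps a triangle to the signed sum of its edges. For instance
  ∂DFG = FG − DG + DF,
  ∂AGJ = GJ − AJ + AG.
The resulting 13×3 matrix has rank 3, and its Smith normal form has invariant factors (1,1,1).

Now H_k = ker ∂_k / im ∂_{k+1}, so:

  H_2: rank ker ∂_2 − rank ∂_3 = (3 − 3) − 0 = 0, and there is no ∂_3, so H_2 = 0.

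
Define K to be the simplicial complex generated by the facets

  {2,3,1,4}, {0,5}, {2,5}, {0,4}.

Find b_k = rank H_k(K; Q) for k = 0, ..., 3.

Order the vertices as 0 < 1 < 2 < 3 < 4 < 5. Listing each simplex with vertices in this order, K has dimension 3 with simplices:

  0-simplices (6): [0], [1], [2], [3], [4], [5]
  1-simplices (9): [0,4], [0,5], [1,2], [1,3], [1,4], [2,3], [2,4], [2,5], [3,4]
  2-simplices (4): [1,2,3], [1,2,4], [1,3,4], [2,3,4]
  3-simplices (1): [1,2,3,4]

giving chain groups C_0 ≅ Z^6, C_1 ≅ Z^9, C_2 ≅ Z^4, C_3 ≅ Z^1.

Boundary ∂_1: C_1 → C_0 is given by ∂[p,q] = [q] − [p]. For instance
  ∂[1,3] = [3] − [1].
The 6×9 boundary matrix has rank 5 and Smith normal form diag(1,1,1,1,1).

The boundary map ∂_2: C_2 → C_1 acts by ∂[p,q,r] = [q,r] − [p,r] + [p,q]. For instance
  ∂[1,3,4] = [3,4] − [1,4] + [1,3],
  ∂[1,2,3] = [2,3] − [1,3] + [1,2].
The 9×4 boundary matrix has rank 3 and Smith normal form diag(1,1,1).

The boundary map ∂_3: C_3 → C_2 sends each 3-simplex σ to the alternating sum Σ_i (−1)^i (σ with its i-th vertex removed). For instance
  ∂[1,2,3,4] = [2,3,4] − [1,3,4] + [1,2,4] − [1,2,3].
The resulting 4×1 matrix has rank 1, and its Smith normal form has invariant factors (1).

Now H_k = ker ∂_k / im ∂_{k+1}, so:

  H_0: rank C_0 − rank ∂_1 = 6 − 5 = 1, and the invariant factors of ∂_1 are all 1, so H_0 ≅ Z.
  H_1: rank ker ∂_1 − rank ∂_2 = (9 − 5) − 3 = 1, and the invariant factors of ∂_2 are all 1, so H_1 ≅ Z.
  H_2: rank ker ∂_2 − rank ∂_3 = (4 − 3) − 1 = 0, and the invariant factors of ∂_3 are all 1, so H_2 ≅ 0.
  H_3: rank ker ∂_3 − rank ∂_4 = (1 − 1) − 0 = 0, and there is no ∂_4, so H_3 ≅ 0.

As a check, the Euler characteristic is 6 − 9 + 4 − 1 = 0, which agrees with 1 − 1 + 0 − 0 = 0.

Hence the Betti numbers are b_0 = 1, b_1 = 1, b_2 = 0, b_3 = 0.

b_0 = 1, b_1 = 1, b_2 = 0, b_3 = 0.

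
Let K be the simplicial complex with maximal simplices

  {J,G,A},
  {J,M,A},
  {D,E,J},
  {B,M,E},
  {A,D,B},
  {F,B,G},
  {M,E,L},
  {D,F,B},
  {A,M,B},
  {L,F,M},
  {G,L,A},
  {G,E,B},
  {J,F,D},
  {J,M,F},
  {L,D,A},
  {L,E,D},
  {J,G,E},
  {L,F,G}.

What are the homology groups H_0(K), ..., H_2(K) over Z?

H_0 ≅ Z,  H_1 ≅ Z^2,  H_2 ≅ Z.

Order the vertices as A < B < D < E < F < G < J < L < M. Listing each simplex with vertices in this order, K has dimension 2 with simplices:

  0-simplices (9): A, B, D, E, F, G, J, L, M
  1-simplices (27): AB, AD, AG, AJ, AL, AM, BD, BE, BF, BG, BM, DE, DF, DJ, DL, EG, EJ, EL, EM, FG, FJ, FL, FM, GJ, GL, JM, LM
  2-simplices (18): ABD, ABM, ADL, AGJ, AGL, AJM, BDF, BEG, BEM, BFG, DEJ, DEL, DFJ, EGJ, ELM, FGL, FJM, FLM

so the chain groups are C_0 ≅ Z^9, C_1 ≅ Z^27, C_2 ≅ Z^18.

The boundary map ∂_1: C_1 → C_0 maps an edge to its endpoints' difference, ∂[p,q] = q − p.
The 9×27 boundary matrix has rank 8 and Smith normal form diag(1,1,1,1,1,1,1,1).

The boundary map ∂_2: C_2 → C_1 sends each 2-simplex [p,q,r] to [q,r] − [p,r] + [p,q]. For instance
  ∂FLM = LM − FM + FL,
  ∂ABD = BD − AD + AB.
This gives a 27×18 integer matrix of rank 17; reducing to Smith normal form yields diagonal entries (1,1,1,1,1,1,1,1,1,1,1,1,1,1,1,1,1).

Computing H_k = (kernel of ∂_k) / (image of ∂_{k+1}):

  H_0: rank C_0 − rank ∂_1 = 9 − 8 = 1, and the invariant factors of ∂_1 are all 1, so H_0 ≅ Z.
  H_1: rank ker ∂_1 − rank ∂_2 = (27 − 8) − 17 = 2, and the invariant factors of ∂_2 are all 1, so H_1 ≅ Z^2.
  H_2: rank ker ∂_2 − rank ∂_3 = (18 − 17) − 0 = 1, and there is no ∂_3, so H_2 ≅ Z.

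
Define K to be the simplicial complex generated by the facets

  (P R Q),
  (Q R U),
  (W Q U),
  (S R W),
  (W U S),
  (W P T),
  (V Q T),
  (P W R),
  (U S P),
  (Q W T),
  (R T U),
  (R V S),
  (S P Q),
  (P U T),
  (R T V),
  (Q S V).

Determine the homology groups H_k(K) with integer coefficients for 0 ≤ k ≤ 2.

H_0 = Z,  H_1 = Z^2,  H_2 = Z.

K has 8 vertices, 24 edges, 16 triangles.
rank ∂_0 = 0, rank ∂_1 = 7 ⇒ b_0 = 8 − 0 − 7 = 1; all invariant factors of ∂_1 are 1 so no torsion. So H_0 ≅ Z.
rank ∂_1 = 7, rank ∂_2 = 15 ⇒ b_1 = 24 − 7 − 15 = 2; all invariant factors of ∂_2 are 1 so no torsion. So H_1 ≅ Z^2.
rank ∂_2 = 15, rank ∂_3 = 0 ⇒ b_2 = 16 − 15 − 0 = 1. So H_2 ≅ Z.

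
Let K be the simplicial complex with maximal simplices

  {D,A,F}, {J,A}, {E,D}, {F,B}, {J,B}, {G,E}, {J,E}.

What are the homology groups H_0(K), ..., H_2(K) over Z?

Fix the vertex order A < B < D < E < F < G < J and write every simplex with vertices in increasing order. Then dim K = 2 and the simplices of K are:

  0-simplices (7): A, B, D, E, F, G, J
  1-simplices (9): AD, AF, AJ, BF, BJ, DE, DF, EG, EJ
  2-simplices (1): ADF

Hence C_0 ≅ Z^7, C_1 ≅ Z^9, C_2 ≅ Z^1.

The boundary map ∂_1: C_1 → C_0 is given by ∂[p,q] = [q] − [p]. For instance
  ∂EG = G − E.
The resulting 7×9 matrix has rank 6, and its Smith normal form has invariant factors (1,1,1,1,1,1).

∂_2: C_2 → C_1 sends each 2-simplex [p,q,r] to [q,r] − [p,r] + [p,q]. For instance
  ∂ADF = DF − AF + AD.
The 9×1 boundary matrix has rank 1 and Smith normal form diag(1).

Computing H_k = (kernel of ∂_k) / (image of ∂_{k+1}):

  H_0: rank C_0 − rank ∂_1 = 7 − 6 = 1, and the invariant factors of ∂_1 are all 1, so H_0 ≅ Z.
  H_1: rank ker ∂_1 − rank ∂_2 = (9 − 6) − 1 = 2, and the invariant factors of ∂_2 are all 1, so H_1 ≅ Z^2.
  H_2: rank ker ∂_2 − rank ∂_3 = (1 − 1) − 0 = 0, and there is no ∂_3, so H_2 ≅ 0.

As a check, the Euler characteristic is 7 − 9 + 1 = -1, which agrees with 1 − 2 + 0 = -1.

H_0 ≅ Z,  H_1 ≅ Z^2,  H_2 = 0.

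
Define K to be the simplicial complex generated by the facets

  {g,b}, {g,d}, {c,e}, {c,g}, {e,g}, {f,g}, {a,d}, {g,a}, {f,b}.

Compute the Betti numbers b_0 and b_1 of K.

Take the total order a < b < c < d < e < f < g on the vertex set. Then K (dimension 1) consists of the simplices:

  0-simplices (7): a, b, c, d, e, f, g
  1-simplices (9): ad, ag, bf, bg, ce, cg, dg, eg, fg

Hence C_0 ≅ Z^7, C_1 ≅ Z^9.

∂_1: C_1 → C_0 maps an edge to its endpoints' difference, ∂[p,q] = q − p. For instance
  ∂fg = g − f.
The resulting 7×9 matrix has rank 6, and its Smith normal form has invariant factors (1,1,1,1,1,1).

Reading off H_k = ker ∂_k / im ∂_{k+1}:

  H_0: rank C_0 − rank ∂_1 = 7 − 6 = 1, and the invariant factors of ∂_1 are all 1, so H_0 = Z.
  H_1: rank ker ∂_1 − rank ∂_2 = (9 − 6) − 0 = 3, and there is no ∂_2, so H_1 = Z^3.

As a check, the Euler characteristic is 7 − 9 = -2, which agrees with 1 − 3 = -2.

Hence the Betti numbers are b_0 = 1, b_1 = 3.

b_0 = 1, b_1 = 3.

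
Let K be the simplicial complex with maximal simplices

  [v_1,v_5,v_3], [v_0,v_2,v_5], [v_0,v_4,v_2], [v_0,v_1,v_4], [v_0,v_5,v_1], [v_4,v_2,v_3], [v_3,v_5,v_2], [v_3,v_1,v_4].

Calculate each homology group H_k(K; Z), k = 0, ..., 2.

We work with the vertex ordering v_0 < v_1 < v_2 < v_3 < v_4 < v_5. The simplices of K, each written with vertices in increasing order, are:

  0-simplices (6): [v_0], [v_1], [v_2], [v_3], [v_4], [v_5]
  1-simplices (12): [v_0,v_1], [v_0,v_2], [v_0,v_4], [v_0,v_5], [v_1,v_3], [v_1,v_4], [v_1,v_5], [v_2,v_3], [v_2,v_4], [v_2,v_5], [v_3,v_4], [v_3,v_5]
  2-simplices (8): [v_0,v_1,v_4], [v_0,v_1,v_5], [v_0,v_2,v_4], [v_0,v_2,v_5], [v_1,v_3,v_4], [v_1,v_3,v_5], [v_2,v_3,v_4], [v_2,v_3,v_5]

Hence C_0 ≅ Z^6, C_1 ≅ Z^12, C_2 ≅ Z^8.

∂_1: C_1 → C_0 sends each edge [p,q] (with p < q) to q − p. For instance
  ∂[v_3,v_4] = [v_4] − [v_3].
This gives a 6×12 integer matrix of rank 5; reducing to Smith normal form yields diagonal entries (1,1,1,1,1).

∂_2: C_2 → C_1 acts by ∂[p,q,r] = [q,r] − [p,r] + [p,q]. For instance
  ∂[v_0,v_1,v_5] = [v_1,v_5] − [v_0,v_5] + [v_0,v_1],
  ∂[v_2,v_3,v_5] = [v_3,v_5] − [v_2,v_5] + [v_2,v_3].
This gives a 12×8 integer matrix of rank 7; reducing to Smith normal form yields diagonal entries (1,1,1,1,1,1,1).

Computing H_k = (kernel of ∂_k) / (image of ∂_{k+1}):

  H_0: rank C_0 − rank ∂_1 = 6 − 5 = 1, and the invariant factors of ∂_1 are all 1, so H_0 = Z.
  H_1: rank ker ∂_1 − rank ∂_2 = (12 − 5) − 7 = 0, and the invariant factors of ∂_2 are all 1, so H_1 = 0.
  H_2: rank ker ∂_2 − rank ∂_3 = (8 − 7) − 0 = 1, and there is no ∂_3, so H_2 = Z.

As a check, the Euler characteristic is 6 − 12 + 8 = 2, which agrees with 1 − 0 + 1 = 2.

H_0 ≅ Z,  H_1 = 0,  H_2 ≅ Z.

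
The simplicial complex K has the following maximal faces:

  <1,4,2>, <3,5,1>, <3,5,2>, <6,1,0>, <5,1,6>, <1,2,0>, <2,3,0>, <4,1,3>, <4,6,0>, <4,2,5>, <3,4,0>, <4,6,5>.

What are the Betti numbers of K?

b_0 = 1, b_1 = 0, b_2 = 0.

Fix the vertex order 0 < 1 < 2 < 3 < 4 < 5 < 6 and write every simplex with vertices in increasing order. Then dim K = 2 and the simplices of K are:

  0-simplices (7): [0], [1], [2], [3], [4], [5], [6]
  1-simplices (18): [0,1], [0,2], [0,3], [0,4], [0,6], [1,2], [1,3], [1,4], [1,5], [1,6], [2,3], [2,4], [2,5], [3,4], [3,5], [4,5], [4,6], [5,6]
  2-simplices (12): [0,1,2], [0,1,6], [0,2,3], [0,3,4], [0,4,6], [1,2,4], [1,3,4], [1,3,5], [1,5,6], [2,3,5], [2,4,5], [4,5,6]

giving chain groups C_0 ≅ Z^7, C_1 ≅ Z^18, C_2 ≅ Z^12.

∂_1: C_1 → C_0 sends each edge [p,q] (with p < q) to q − p. For instance
  ∂[0,1] = [1] − [0].
This gives a 7×18 integer matrix of rank 6; reducing to Smith normal form yields diagonal entries (1,1,1,1,1,1).

Boundary ∂_2: C_2 → C_1 acts by ∂[p,q,r] = [q,r] − [p,r] + [p,q]. For instance
  ∂[1,2,4] = [2,4] − [1,4] + [1,2],
  ∂[0,3,4] = [3,4] − [0,4] + [0,3].
The 18×12 boundary matrix has rank 12 and Smith normal form diag(1,1,1,1,1,1,1,1,1,1,1,2).

From H_k ≅ ker(∂_k) / im(∂_{k+1}) we obtain:

  H_0: rank C_0 − rank ∂_1 = 7 − 6 = 1, and the invariant factors of ∂_1 are all 1, so H_0 = Z.
  H_1: rank ker ∂_1 − rank ∂_2 = (18 − 6) − 12 = 0, and ∂_2 has invariant factor 2 > 1, so H_1 = Z/2Z.
  H_2: rank ker ∂_2 − rank ∂_3 = (12 − 12) − 0 = 0, and there is no ∂_3, so H_2 = 0.

As a check, the Euler characteristic is 7 − 18 + 12 = 1, which agrees with 1 − 0 + 0 = 1.

Hence the Betti numbers are b_0 = 1, b_1 = 0, b_2 = 0.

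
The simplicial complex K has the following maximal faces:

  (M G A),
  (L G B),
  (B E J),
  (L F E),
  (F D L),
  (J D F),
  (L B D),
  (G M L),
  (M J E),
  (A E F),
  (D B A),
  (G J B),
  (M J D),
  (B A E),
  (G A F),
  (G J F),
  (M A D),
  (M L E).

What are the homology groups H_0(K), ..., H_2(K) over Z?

H_0 ≅ Z,  H_1 ≅ Z^2,  H_2 ≅ Z.

Take the total order A < B < D < E < F < G < J < L < M on the vertex set. Then K (dimension 2) consists of the simplices:

  0-simplices (9): A, B, D, E, F, G, J, L, M
  1-simplices (27): AB, AD, AE, AF, AG, AM, BD, BE, BG, BJ, BL, DF, DJ, DL, DM, EF, EJ, EL, EM, FG, FJ, FL, GJ, GL, GM, JM, LM
  2-simplices (18): ABD, ABE, ADM, AEF, AFG, AGM, BDL, BEJ, BGJ, BGL, DFJ, DFL, DJM, EFL, EJM, ELM, FGJ, GLM

Hence C_0 ≅ Z^9, C_1 ≅ Z^27, C_2 ≅ Z^18.

The boundary map ∂_1: C_1 → C_0 is given by ∂[p,q] = [q] − [p].
As a 9×27 matrix over Z this has rank 8, with invariant factors (1,1,1,1,1,1,1,1).

Boundary ∂_2: C_2 → C_1 maps a triangle to the signed sum of its edges. For instance
  ∂GLM = LM − GM + GL,
  ∂EJM = JM − EM + EJ.
The 27×18 boundary matrix has rank 17 and Smith normal form diag(1,1,1,1,1,1,1,1,1,1,1,1,1,1,1,1,1).

Now H_k = ker ∂_k / im ∂_{k+1}, so:

  H_0: rank C_0 − rank ∂_1 = 9 − 8 = 1, and the invariant factors of ∂_1 are all 1, so H_0 = Z.
  H_1: rank ker ∂_1 − rank ∂_2 = (27 − 8) − 17 = 2, and the invariant factors of ∂_2 are all 1, so H_1 = Z^2.
  H_2: rank ker ∂_2 − rank ∂_3 = (18 − 17) − 0 = 1, and there is no ∂_3, so H_2 = Z.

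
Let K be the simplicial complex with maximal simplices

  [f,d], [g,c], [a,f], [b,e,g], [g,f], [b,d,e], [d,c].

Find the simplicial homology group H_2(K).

Take the total order a < b < c < d < e < f < g on the vertex set. Then K (dimension 2) consists of the simplices:

  0-simplices (7): a, b, c, d, e, f, g
  1-simplices (10): af, bd, be, bg, cd, cg, de, df, eg, fg
  2-simplices (2): bde, beg

Hence C_0 ≅ Z^7, C_1 ≅ Z^10, C_2 ≅ Z^2.

Boundary ∂_1: C_1 → C_0 is given by ∂[p,q] = [q] − [p]. For instance
  ∂df = f − d.
As a 7×10 matrix over Z this has rank 6, with invariant factors (1,1,1,1,1,1).

The boundary map ∂_2: C_2 → C_1 sends each 2-simplex [p,q,r] to [q,r] − [p,r] + [p,q]. For instance
  ∂bde = de − be + bd,
  ∂beg = eg − bg + be.
The resulting 10×2 matrix has rank 2, and its Smith normal form has invariant factors (1,1).

Now H_k = ker ∂_k / im ∂_{k+1}, so:

  H_2: rank ker ∂_2 − rank ∂_3 = (2 − 2) − 0 = 0, and there is no ∂_3, so H_2 ≅ 0.

H_2 = 0.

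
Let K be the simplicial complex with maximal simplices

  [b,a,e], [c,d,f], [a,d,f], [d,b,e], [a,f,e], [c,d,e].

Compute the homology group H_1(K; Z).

We work with the vertex ordering a < b < c < d < e < f. The simplices of K, each written with vertices in increasing order, are:

  0-simplices (6): a, b, c, d, e, f
  1-simplices (12): ab, ad, ae, af, bd, be, cd, ce, cf, de, df, ef
  2-simplices (6): abe, adf, aef, bde, cde, cdf

Hence C_0 ≅ Z^6, C_1 ≅ Z^12, C_2 ≅ Z^6.

∂_1: C_1 → C_0 maps an edge to its endpoints' difference, ∂[p,q] = q − p. For instance
  ∂be = e − b.
The 6×12 boundary matrix has rank 5 and Smith normal form diag(1,1,1,1,1).

Boundary ∂_2: C_2 → C_1 sends each 2-simplex [p,q,r] to [q,r] − [p,r] + [p,q]. For instance
  ∂cde = de − ce + cd,
  ∂adf = df − af + ad.
The 12×6 boundary matrix has rank 6 and Smith normal form diag(1,1,1,1,1,1).

Computing H_k = (kernel of ∂_k) / (image of ∂_{k+1}):

  H_1: rank ker ∂_1 − rank ∂_2 = (12 − 5) − 6 = 1, and the invariant factors of ∂_2 are all 1, so H_1 = Z.

(K is a triangulation of the cylinder S^1 x I.)

H_1 = Z.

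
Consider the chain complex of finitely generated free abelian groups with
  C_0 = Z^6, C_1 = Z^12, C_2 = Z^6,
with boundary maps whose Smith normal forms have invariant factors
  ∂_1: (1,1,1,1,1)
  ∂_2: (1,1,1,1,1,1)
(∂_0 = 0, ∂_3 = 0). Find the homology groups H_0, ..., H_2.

H_0 ≅ Z,  H_1 ≅ Z,  H_2 = 0.

H_0: b_0 = 6 − 0 − 5 = 1; torsion from ∂_1 factors > 1: none. So H_0 ≅ Z.
H_1: b_1 = 12 − 5 − 6 = 1; torsion from ∂_2 factors > 1: none. So H_1 ≅ Z.
H_2: b_2 = 6 − 6 − 0 = 0; torsion from ∂_3 factors > 1: none. So H_2 ≅ 0.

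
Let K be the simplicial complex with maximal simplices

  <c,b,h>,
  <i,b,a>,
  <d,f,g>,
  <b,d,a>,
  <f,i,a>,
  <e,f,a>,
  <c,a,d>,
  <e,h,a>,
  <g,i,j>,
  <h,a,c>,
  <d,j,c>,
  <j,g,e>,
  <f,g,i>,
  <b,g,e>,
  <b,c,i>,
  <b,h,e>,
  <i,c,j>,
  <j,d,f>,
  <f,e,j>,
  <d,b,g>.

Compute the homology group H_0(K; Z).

K has 10 vertices, 30 edges, 20 triangles.
rank ∂_0 = 0, rank ∂_1 = 9 ⇒ b_0 = 10 − 0 − 9 = 1; all invariant factors of ∂_1 are 1 so no torsion. So H_0 = Z.

H_0 = Z.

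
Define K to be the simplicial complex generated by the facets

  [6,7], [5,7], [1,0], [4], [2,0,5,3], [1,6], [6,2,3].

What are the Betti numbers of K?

Fix the vertex order 0 < 1 < 2 < 3 < 4 < 5 < 6 < 7 and write every simplex with vertices in increasing order. Then dim K = 3 and the simplices of K are:

  0-simplices (8): [0], [1], [2], [3], [4], [5], [6], [7]
  1-simplices (12): [0,1], [0,2], [0,3], [0,5], [1,6], [2,3], [2,5], [2,6], [3,5], [3,6], [5,7], [6,7]
  2-simplices (5): [0,2,3], [0,2,5], [0,3,5], [2,3,5], [2,3,6]
  3-simplices (1): [0,2,3,5]

so the chain groups are C_0 ≅ Z^8, C_1 ≅ Z^12, C_2 ≅ Z^5, C_3 ≅ Z^1.

The boundary map ∂_1: C_1 → C_0 maps an edge to its endpoints' difference, ∂[p,q] = q − p.
As a 8×12 matrix over Z this has rank 6, with invariant factors (1,1,1,1,1,1).

∂_2: C_2 → C_1 sends each 2-simplex [p,q,r] to [q,r] − [p,r] + [p,q]. For instance
  ∂[0,2,3] = [2,3] − [0,3] + [0,2],
  ∂[2,3,5] = [3,5] − [2,5] + [2,3].
As a 12×5 matrix over Z this has rank 4, with invariant factors (1,1,1,1).

The boundary map ∂_3: C_3 → C_2 sends each 3-simplex σ to the alternating sum Σ_i (−1)^i (σ with its i-th vertex removed). For instance
  ∂[0,2,3,5] = [2,3,5] − [0,3,5] + [0,2,5] − [0,2,3].
This gives a 5×1 integer matrix of rank 1; reducing to Smith normal form yields diagonal entries (1).

Now H_k = ker ∂_k / im ∂_{k+1}, so:

  H_0: rank C_0 − rank ∂_1 = 8 − 6 = 2, and the invariant factors of ∂_1 are all 1, so H_0 = Z^2.
  H_1: rank ker ∂_1 − rank ∂_2 = (12 − 6) − 4 = 2, and the invariant factors of ∂_2 are all 1, so H_1 = Z^2.
  H_2: rank ker ∂_2 − rank ∂_3 = (5 − 4) − 1 = 0, and the invariant factors of ∂_3 are all 1, so H_2 = 0.
  H_3: rank ker ∂_3 − rank ∂_4 = (1 − 1) − 0 = 0, and there is no ∂_4, so H_3 = 0.

Hence the Betti numbers are b_0 = 2, b_1 = 2, b_2 = 0, b_3 = 0.

b_0 = 2, b_1 = 2, b_2 = 0, b_3 = 0.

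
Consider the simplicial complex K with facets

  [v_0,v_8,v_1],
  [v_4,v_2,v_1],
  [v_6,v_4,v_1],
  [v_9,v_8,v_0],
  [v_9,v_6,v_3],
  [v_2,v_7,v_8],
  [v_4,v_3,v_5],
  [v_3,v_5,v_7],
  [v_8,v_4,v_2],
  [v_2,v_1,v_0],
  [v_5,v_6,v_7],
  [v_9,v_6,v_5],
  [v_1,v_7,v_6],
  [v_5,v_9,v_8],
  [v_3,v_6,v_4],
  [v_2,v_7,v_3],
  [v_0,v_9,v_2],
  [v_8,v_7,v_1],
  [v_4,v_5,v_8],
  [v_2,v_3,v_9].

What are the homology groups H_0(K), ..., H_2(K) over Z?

H_0 ≅ Z,  H_1 ≅ Z × Z/2,  H_2 = 0.

Order the vertices as v_0 < v_1 < v_2 < v_3 < v_4 < v_5 < v_6 < v_7 < v_8 < v_9. Listing each simplex with vertices in this order, K has dimension 2 with simplices:

  0-simplices (10): [v_0], [v_1], [v_2], [v_3], [v_4], [v_5], [v_6], [v_7], [v_8], [v_9]
  1-simplices (30): (30 of them)
  2-simplices (20): (20 of them)

Hence C_0 ≅ Z^10, C_1 ≅ Z^30, C_2 ≅ Z^20.

The boundary map ∂_1: C_1 → C_0 sends each edge [p,q] (with p < q) to q − p. For instance
  ∂[v_4,v_8] = [v_8] − [v_4].
The 10×30 boundary matrix has rank 9 and Smith normal form diag(1,1,1,1,1,1,1,1,1).

Boundary ∂_2: C_2 → C_1 sends each 2-simplex [p,q,r] to [q,r] − [p,r] + [p,q]. For instance
  ∂[v_3,v_6,v_9] = [v_6,v_9] − [v_3,v_9] + [v_3,v_6],
  ∂[v_0,v_1,v_8] = [v_1,v_8] − [v_0,v_8] + [v_0,v_1].
The 30×20 boundary matrix has rank 20 and Smith normal form diag(1,1,1,1,1,1,1,1,1,1,1,1,1,1,1,1,1,1,1,2).

Now H_k = ker ∂_k / im ∂_{k+1}, so:

  H_0: rank C_0 − rank ∂_1 = 10 − 9 = 1, and the invariant factors of ∂_1 are all 1, so H_0 ≅ Z.
  H_1: rank ker ∂_1 − rank ∂_2 = (30 − 9) − 20 = 1, and ∂_2 has invariant factor 2 > 1, so H_1 ≅ Z × Z/2.
  H_2: rank ker ∂_2 − rank ∂_3 = (20 − 20) − 0 = 0, and there is no ∂_3, so H_2 ≅ 0.

As a check, the Euler characteristic is 10 − 30 + 20 = 0, which agrees with 1 − 1 + 0 = 0.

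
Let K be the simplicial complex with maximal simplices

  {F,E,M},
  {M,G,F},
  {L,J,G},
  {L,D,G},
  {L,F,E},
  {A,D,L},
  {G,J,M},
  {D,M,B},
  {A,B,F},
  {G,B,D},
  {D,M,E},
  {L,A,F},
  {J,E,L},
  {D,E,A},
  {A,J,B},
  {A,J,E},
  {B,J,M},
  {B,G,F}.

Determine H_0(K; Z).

H_0 = Z.

Order the vertices as A < B < D < E < F < G < J < L < M. Listing each simplex with vertices in this order, K has dimension 2 with simplices:

  0-simplices (9): A, B, D, E, F, G, J, L, M
  1-simplices (27): AB, AD, AE, AF, AJ, AL, BD, BF, BG, BJ, BM, DE, DG, DL, DM, EF, EJ, EL, EM, FG, FL, FM, GJ, GL, GM, JL, JM
  2-simplices (18): ABF, ABJ, ADE, ADL, AEJ, AFL, BDG, BDM, BFG, BJM, DEM, DGL, EFL, EFM, EJL, FGM, GJL, GJM

so the chain groups are C_0 ≅ Z^9, C_1 ≅ Z^27, C_2 ≅ Z^18.

∂_1: C_1 → C_0 is given by ∂[p,q] = [q] − [p]. For instance
  ∂EF = F − E.
As a 9×27 matrix over Z this has rank 8, with invariant factors (1,1,1,1,1,1,1,1).

∂_2: C_2 → C_1 acts by ∂[p,q,r] = [q,r] − [p,r] + [p,q]. For instance
  ∂DEM = EM − DM + DE,
  ∂DGL = GL − DL + DG.
The 27×18 boundary matrix has rank 18 and Smith normal form diag(1,1,1,1,1,1,1,1,1,1,1,1,1,1,1,1,1,2).

Reading off H_k = ker ∂_k / im ∂_{k+1}:

  H_0: rank C_0 − rank ∂_1 = 9 − 8 = 1, and the invariant factors of ∂_1 are all 1, so H_0 = Z.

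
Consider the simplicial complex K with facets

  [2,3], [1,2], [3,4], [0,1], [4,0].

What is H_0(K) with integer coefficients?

H_0 = Z.

We work with the vertex ordering 0 < 1 < 2 < 3 < 4. The simplices of K, each written with vertices in increasing order, are:

  0-simplices (5): [0], [1], [2], [3], [4]
  1-simplices (5): [0,1], [0,4], [1,2], [2,3], [3,4]

so the chain groups are C_0 ≅ Z^5, C_1 ≅ Z^5.

The boundary map ∂_1: C_1 → C_0 sends each edge [p,q] (with p < q) to q − p.
The 5×5 boundary matrix has rank 4 and Smith normal form diag(1,1,1,1).

Computing H_k = (kernel of ∂_k) / (image of ∂_{k+1}):

  H_0: rank C_0 − rank ∂_1 = 5 − 4 = 1, and the invariant factors of ∂_1 are all 1, so H_0 ≅ Z.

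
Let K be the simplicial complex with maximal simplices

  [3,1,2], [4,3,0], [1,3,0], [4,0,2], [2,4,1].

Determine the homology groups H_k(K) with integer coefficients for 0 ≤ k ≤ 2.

Take the total order 0 < 1 < 2 < 3 < 4 on the vertex set. Then K (dimension 2) consists of the simplices:

  0-simplices (5): [0], [1], [2], [3], [4]
  1-simplices (10): [0,1], [0,2], [0,3], [0,4], [1,2], [1,3], [1,4], [2,3], [2,4], [3,4]
  2-simplices (5): [0,1,3], [0,2,4], [0,3,4], [1,2,3], [1,2,4]

Hence C_0 ≅ Z^5, C_1 ≅ Z^10, C_2 ≅ Z^5.

The boundary map ∂_1: C_1 → C_0 sends each edge [p,q] (with p < q) to q − p. For instance
  ∂[0,2] = [2] − [0].
The 5×10 boundary matrix has rank 4 and Smith normal form diag(1,1,1,1).

∂_2: C_2 → C_1 maps a triangle to the signed sum of its edges. For instance
  ∂[0,3,4] = [3,4] − [0,4] + [0,3],
  ∂[1,2,4] = [2,4] − [1,4] + [1,2].
As a 10×5 matrix over Z this has rank 5, with invariant factors (1,1,1,1,1).

Reading off H_k = ker ∂_k / im ∂_{k+1}:

  H_0: rank C_0 − rank ∂_1 = 5 − 4 = 1, and the invariant factors of ∂_1 are all 1, so H_0 ≅ Z.
  H_1: rank ker ∂_1 − rank ∂_2 = (10 − 4) − 5 = 1, and the invariant factors of ∂_2 are all 1, so H_1 ≅ Z.
  H_2: rank ker ∂_2 − rank ∂_3 = (5 − 5) − 0 = 0, and there is no ∂_3, so H_2 ≅ 0.

H_0 = Z,  H_1 = Z,  H_2 = 0.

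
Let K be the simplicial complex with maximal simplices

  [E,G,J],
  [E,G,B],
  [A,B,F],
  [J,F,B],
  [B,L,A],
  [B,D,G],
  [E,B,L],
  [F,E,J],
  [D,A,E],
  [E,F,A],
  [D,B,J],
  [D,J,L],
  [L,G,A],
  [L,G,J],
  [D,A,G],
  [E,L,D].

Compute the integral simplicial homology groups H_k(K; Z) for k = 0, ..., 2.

H_0 ≅ Z,  H_1 ≅ Z^2,  H_2 ≅ Z.

Order the vertices as A < B < D < E < F < G < J < L. Listing each simplex with vertices in this order, K has dimension 2 with simplices:

  0-simplices (8): A, B, D, E, F, G, J, L
  1-simplices (24): AB, AD, AE, AF, AG, AL, BD, BE, BF, BG, BJ, BL, DE, DG, DJ, DL, EF, EG, EJ, EL, FJ, GJ, GL, JL
  2-simplices (16): ABF, ABL, ADE, ADG, AEF, AGL, BDG, BDJ, BEG, BEL, BFJ, DEL, DJL, EFJ, EGJ, GJL

Hence C_0 ≅ Z^8, C_1 ≅ Z^24, C_2 ≅ Z^16.

∂_1: C_1 → C_0 maps an edge to its endpoints' difference, ∂[p,q] = q − p.
The 8×24 boundary matrix has rank 7 and Smith normal form diag(1,1,1,1,1,1,1).

Boundary ∂_2: C_2 → C_1 acts by ∂[p,q,r] = [q,r] − [p,r] + [p,q]. For instance
  ∂AGL = GL − AL + AG,
  ∂ADG = DG − AG + AD.
The 24×16 boundary matrix has rank 15 and Smith normal form diag(1,1,1,1,1,1,1,1,1,1,1,1,1,1,1).

Now H_k = ker ∂_k / im ∂_{k+1}, so:

  H_0: rank C_0 − rank ∂_1 = 8 − 7 = 1, and the invariant factors of ∂_1 are all 1, so H_0 = Z.
  H_1: rank ker ∂_1 − rank ∂_2 = (24 − 7) − 15 = 2, and the invariant factors of ∂_2 are all 1, so H_1 = Z^2.
  H_2: rank ker ∂_2 − rank ∂_3 = (16 − 15) − 0 = 1, and there is no ∂_3, so H_2 = Z.

As a check, the Euler characteristic is 8 − 24 + 16 = 0, which agrees with 1 − 2 + 1 = 0.
(K is a triangulation of the torus T^2.)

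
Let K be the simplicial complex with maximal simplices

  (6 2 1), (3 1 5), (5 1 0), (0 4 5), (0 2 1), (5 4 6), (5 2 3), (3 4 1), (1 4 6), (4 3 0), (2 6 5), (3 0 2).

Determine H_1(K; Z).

H_1 = Z/2.

We work with the vertex ordering 0 < 1 < 2 < 3 < 4 < 5 < 6. The simplices of K, each written with vertices in increasing order, are:

  0-simplices (7): [0], [1], [2], [3], [4], [5], [6]
  1-simplices (18): [0,1], [0,2], [0,3], [0,4], [0,5], [1,2], [1,3], [1,4], [1,5], [1,6], [2,3], [2,5], [2,6], [3,4], [3,5], [4,5], [4,6], [5,6]
  2-simplices (12): [0,1,2], [0,1,5], [0,2,3], [0,3,4], [0,4,5], [1,2,6], [1,3,4], [1,3,5], [1,4,6], [2,3,5], [2,5,6], [4,5,6]

Hence C_0 ≅ Z^7, C_1 ≅ Z^18, C_2 ≅ Z^12.

Boundary ∂_1: C_1 → C_0 sends each edge [p,q] (with p < q) to q − p. For instance
  ∂[5,6] = [6] − [5].
The resulting 7×18 matrix has rank 6, and its Smith normal form has invariant factors (1,1,1,1,1,1).

∂_2: C_2 → C_1 sends each 2-simplex [p,q,r] to [q,r] − [p,r] + [p,q]. For instance
  ∂[2,3,5] = [3,5] − [2,5] + [2,3],
  ∂[0,3,4] = [3,4] − [0,4] + [0,3].
This gives a 18×12 integer matrix of rank 12; reducing to Smith normal form yields diagonal entries (1,1,1,1,1,1,1,1,1,1,1,2).

Computing H_k = (kernel of ∂_k) / (image of ∂_{k+1}):

  H_1: rank ker ∂_1 − rank ∂_2 = (18 − 6) − 12 = 0, and ∂_2 has invariant factor 2 > 1, so H_1 ≅ Z/2.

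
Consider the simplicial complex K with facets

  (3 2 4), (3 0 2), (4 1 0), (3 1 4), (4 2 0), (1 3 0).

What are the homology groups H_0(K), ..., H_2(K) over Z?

H_0 ≅ Z,  H_1 = 0,  H_2 ≅ Z.

Fix the vertex order 0 < 1 < 2 < 3 < 4 and write every simplex with vertices in increasing order. Then dim K = 2 and the simplices of K are:

  0-simplices (5): [0], [1], [2], [3], [4]
  1-simplices (9): [0,1], [0,2], [0,3], [0,4], [1,3], [1,4], [2,3], [2,4], [3,4]
  2-simplices (6): [0,1,3], [0,1,4], [0,2,3], [0,2,4], [1,3,4], [2,3,4]

Hence C_0 ≅ Z^5, C_1 ≅ Z^9, C_2 ≅ Z^6.

Boundary ∂_1: C_1 → C_0 is given by ∂[p,q] = [q] − [p]. For instance
  ∂[2,3] = [3] − [2].
The resulting 5×9 matrix has rank 4, and its Smith normal form has invariant factors (1,1,1,1).

∂_2: C_2 → C_1 maps a triangle to the signed sum of its edges. For instance
  ∂[0,2,4] = [2,4] − [0,4] + [0,2],
  ∂[0,2,3] = [2,3] − [0,3] + [0,2].
As a 9×6 matrix over Z this has rank 5, with invariant factors (1,1,1,1,1).

Reading off H_k = ker ∂_k / im ∂_{k+1}:

  H_0: rank C_0 − rank ∂_1 = 5 − 4 = 1, and the invariant factors of ∂_1 are all 1, so H_0 = Z.
  H_1: rank ker ∂_1 − rank ∂_2 = (9 − 4) − 5 = 0, and the invariant factors of ∂_2 are all 1, so H_1 = 0.
  H_2: rank ker ∂_2 − rank ∂_3 = (6 − 5) − 0 = 1, and there is no ∂_3, so H_2 = Z.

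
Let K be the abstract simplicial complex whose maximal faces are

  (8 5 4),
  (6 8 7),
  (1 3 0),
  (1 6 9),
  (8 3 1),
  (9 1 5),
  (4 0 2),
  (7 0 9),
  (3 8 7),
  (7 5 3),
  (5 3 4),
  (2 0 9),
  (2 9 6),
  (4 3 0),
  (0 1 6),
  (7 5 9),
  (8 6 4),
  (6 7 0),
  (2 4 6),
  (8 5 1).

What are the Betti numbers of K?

b_0 = 1, b_1 = 1, b_2 = 0.

Fix the vertex order 0 < 1 < 2 < 3 < 4 < 5 < 6 < 7 < 8 < 9 and write every simplex with vertices in increasing order. Then dim K = 2 and the simplices of K are:

  0-simplices (10): [0], [1], [2], [3], [4], [5], [6], [7], [8], [9]
  1-simplices (30): (30 of them)
  2-simplices (20): (20 of them)

giving chain groups C_0 ≅ Z^10, C_1 ≅ Z^30, C_2 ≅ Z^20.

The boundary map ∂_1: C_1 → C_0 is given by ∂[p,q] = [q] − [p]. For instance
  ∂[0,9] = [9] − [0].
The 10×30 boundary matrix has rank 9 and Smith normal form diag(1,1,1,1,1,1,1,1,1).

Boundary ∂_2: C_2 → C_1 acts by ∂[p,q,r] = [q,r] − [p,r] + [p,q]. For instance
  ∂[0,1,3] = [1,3] − [0,3] + [0,1],
  ∂[5,7,9] = [7,9] − [5,9] + [5,7].
The 30×20 boundary matrix has rank 20 and Smith normal form diag(1,1,1,1,1,1,1,1,1,1,1,1,1,1,1,1,1,1,1,2).

Now H_k = ker ∂_k / im ∂_{k+1}, so:

  H_0: rank C_0 − rank ∂_1 = 10 − 9 = 1, and the invariant factors of ∂_1 are all 1, so H_0 = Z.
  H_1: rank ker ∂_1 − rank ∂_2 = (30 − 9) − 20 = 1, and ∂_2 has invariant factor 2 > 1, so H_1 = Z ⊕ Z/2Z.
  H_2: rank ker ∂_2 − rank ∂_3 = (20 − 20) − 0 = 0, and there is no ∂_3, so H_2 = 0.

(K is a triangulation of the Klein bottle.)

Hence the Betti numbers are b_0 = 1, b_1 = 1, b_2 = 0.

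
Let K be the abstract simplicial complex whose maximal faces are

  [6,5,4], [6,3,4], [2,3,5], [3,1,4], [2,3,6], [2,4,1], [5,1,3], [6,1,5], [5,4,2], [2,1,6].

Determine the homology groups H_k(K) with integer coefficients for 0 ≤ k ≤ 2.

Fix the vertex order 1 < 2 < 3 < 4 < 5 < 6 and write every simplex with vertices in increasing order. Then dim K = 2 and the simplices of K are:

  0-simplices (6): [1], [2], [3], [4], [5], [6]
  1-simplices (15): [1,2], [1,3], [1,4], [1,5], [1,6], [2,3], [2,4], [2,5], [2,6], [3,4], [3,5], [3,6], [4,5], [4,6], [5,6]
  2-simplices (10): [1,2,4], [1,2,6], [1,3,4], [1,3,5], [1,5,6], [2,3,5], [2,3,6], [2,4,5], [3,4,6], [4,5,6]

Hence C_0 ≅ Z^6, C_1 ≅ Z^15, C_2 ≅ Z^10.

Boundary ∂_1: C_1 → C_0 maps an edge to its endpoints' difference, ∂[p,q] = q − p. For instance
  ∂[5,6] = [6] − [5].
The 6×15 boundary matrix has rank 5 and Smith normal form diag(1,1,1,1,1).

∂_2: C_2 → C_1 acts by ∂[p,q,r] = [q,r] − [p,r] + [p,q]. For instance
  ∂[1,5,6] = [5,6] − [1,6] + [1,5],
  ∂[4,5,6] = [5,6] − [4,6] + [4,5].
The 15×10 boundary matrix has rank 10 and Smith normal form diag(1,1,1,1,1,1,1,1,1,2).

Computing H_k = (kernel of ∂_k) / (image of ∂_{k+1}):

  H_0: rank C_0 − rank ∂_1 = 6 − 5 = 1, and the invariant factors of ∂_1 are all 1, so H_0 = Z.
  H_1: rank ker ∂_1 − rank ∂_2 = (15 − 5) − 10 = 0, and ∂_2 has invariant factor 2 > 1, so H_1 = Z/2.
  H_2: rank ker ∂_2 − rank ∂_3 = (10 − 10) − 0 = 0, and there is no ∂_3, so H_2 = 0.

(K is a triangulation of the real projective plane RP^2.)

H_0 ≅ Z,  H_1 ≅ Z/2,  H_2 = 0.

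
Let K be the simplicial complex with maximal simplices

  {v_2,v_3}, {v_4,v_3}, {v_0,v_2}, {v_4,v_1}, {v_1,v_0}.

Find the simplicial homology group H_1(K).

Order the vertices as v_0 < v_1 < v_2 < v_3 < v_4. Listing each simplex with vertices in this order, K has dimension 1 with simplices:

  0-simplices (5): [v_0], [v_1], [v_2], [v_3], [v_4]
  1-simplices (5): [v_0,v_1], [v_0,v_2], [v_1,v_4], [v_2,v_3], [v_3,v_4]

so the chain groups are C_0 ≅ Z^5, C_1 ≅ Z^5.

The boundary map ∂_1: C_1 → C_0 sends each edge [p,q] (with p < q) to q − p. For instance
  ∂[v_0,v_1] = [v_1] − [v_0].
This gives a 5×5 integer matrix of rank 4; reducing to Smith normal form yields diagonal entries (1,1,1,1).

Now H_k = ker ∂_k / im ∂_{k+1}, so:

  H_1: rank ker ∂_1 − rank ∂_2 = (5 − 4) − 0 = 1, and there is no ∂_2, so H_1 = Z.

H_1 = Z.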